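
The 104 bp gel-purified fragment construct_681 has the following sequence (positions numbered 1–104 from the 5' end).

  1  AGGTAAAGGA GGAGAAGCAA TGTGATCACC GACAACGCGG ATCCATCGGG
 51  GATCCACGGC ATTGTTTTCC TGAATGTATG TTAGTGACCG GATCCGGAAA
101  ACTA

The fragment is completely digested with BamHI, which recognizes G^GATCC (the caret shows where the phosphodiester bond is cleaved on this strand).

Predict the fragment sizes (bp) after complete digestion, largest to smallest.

BamHI sites (GGATCC) start at positions 39, 50, 90.
BamHI cuts after the first base of each site, so after positions 39, 50, 90.
Linear molecule, 3 cuts → 4 fragments:
  1–39 → 39 bp
  40–50 → 11 bp
  51–90 → 40 bp
  91–104 → 14 bp
Sorted largest to smallest: 40, 39, 14, 11 bp.

40, 39, 14, 11 bp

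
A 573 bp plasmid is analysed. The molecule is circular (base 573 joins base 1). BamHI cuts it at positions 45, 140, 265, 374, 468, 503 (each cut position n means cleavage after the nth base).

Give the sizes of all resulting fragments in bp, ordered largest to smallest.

125, 115, 109, 95, 94, 35 bp

Circular molecule, 6 cuts → 6 fragments:
  140 − 45 = 95 bp
  265 − 140 = 125 bp
  374 − 265 = 109 bp
  468 − 374 = 94 bp
  503 − 468 = 35 bp
  wrap: 573 − 503 + 45 = 115 bp
Sorted largest to smallest: 125, 115, 109, 95, 94, 35 bp.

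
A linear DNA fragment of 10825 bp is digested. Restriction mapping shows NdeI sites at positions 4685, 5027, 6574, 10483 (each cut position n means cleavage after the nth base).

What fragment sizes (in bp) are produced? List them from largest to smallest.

4685, 3909, 1547, 342, 342 bp

Linear molecule, 4 cuts → 5 fragments:
  4685 − 0 = 4685 bp
  5027 − 4685 = 342 bp
  6574 − 5027 = 1547 bp
  10483 − 6574 = 3909 bp
  10825 − 10483 = 342 bp
Sorted largest to smallest: 4685, 3909, 1547, 342, 342 bp.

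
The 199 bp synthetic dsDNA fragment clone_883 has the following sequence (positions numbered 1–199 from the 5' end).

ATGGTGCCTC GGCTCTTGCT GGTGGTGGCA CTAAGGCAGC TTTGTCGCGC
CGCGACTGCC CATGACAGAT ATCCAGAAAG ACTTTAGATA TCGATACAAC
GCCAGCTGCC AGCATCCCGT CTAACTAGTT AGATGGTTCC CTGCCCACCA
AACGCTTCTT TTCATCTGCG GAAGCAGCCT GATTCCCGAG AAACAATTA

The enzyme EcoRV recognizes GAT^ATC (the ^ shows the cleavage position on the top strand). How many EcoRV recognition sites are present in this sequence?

GATATC occurs starting at positions 68, 87.
EcoRV cuts at 2 sites.

2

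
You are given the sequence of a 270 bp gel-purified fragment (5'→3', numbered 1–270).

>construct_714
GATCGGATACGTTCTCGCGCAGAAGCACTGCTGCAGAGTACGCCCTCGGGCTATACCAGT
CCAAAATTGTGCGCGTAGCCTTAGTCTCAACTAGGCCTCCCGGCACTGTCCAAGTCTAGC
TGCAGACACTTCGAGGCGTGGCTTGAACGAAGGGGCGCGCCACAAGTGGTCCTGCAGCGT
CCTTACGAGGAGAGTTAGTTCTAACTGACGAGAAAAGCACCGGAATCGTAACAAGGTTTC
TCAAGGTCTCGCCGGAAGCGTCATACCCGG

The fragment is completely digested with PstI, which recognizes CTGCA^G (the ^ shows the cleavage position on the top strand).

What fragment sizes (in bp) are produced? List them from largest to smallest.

PstI sites (CTGCAG) start at positions 31, 120, 172.
PstI cuts after base 5 of each site (before the last base), so after positions 35, 124, 176.
Linear molecule, 3 cuts → 4 fragments:
  1–35 → 35 bp
  36–124 → 89 bp
  125–176 → 52 bp
  177–270 → 94 bp
Sorted largest to smallest: 94, 89, 52, 35 bp.

94, 89, 52, 35 bp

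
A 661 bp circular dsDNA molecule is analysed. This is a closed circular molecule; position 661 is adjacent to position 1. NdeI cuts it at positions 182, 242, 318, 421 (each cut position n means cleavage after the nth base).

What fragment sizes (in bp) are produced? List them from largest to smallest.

Circular molecule, 4 cuts → 4 fragments:
  242 − 182 = 60 bp
  318 − 242 = 76 bp
  421 − 318 = 103 bp
  wrap: 661 − 421 + 182 = 422 bp
Sorted largest to smallest: 422, 103, 76, 60 bp.

422, 103, 76, 60 bp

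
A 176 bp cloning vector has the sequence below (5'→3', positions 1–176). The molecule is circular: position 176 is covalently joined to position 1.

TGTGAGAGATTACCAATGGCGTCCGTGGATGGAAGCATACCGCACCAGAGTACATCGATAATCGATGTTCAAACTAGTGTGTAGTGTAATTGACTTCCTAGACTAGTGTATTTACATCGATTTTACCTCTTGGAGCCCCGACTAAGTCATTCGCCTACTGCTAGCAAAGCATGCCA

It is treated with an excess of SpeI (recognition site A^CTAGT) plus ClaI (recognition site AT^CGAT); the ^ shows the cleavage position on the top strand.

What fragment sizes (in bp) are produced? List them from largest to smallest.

SpeI sites (ACTAGT) start at positions 73, 102.
SpeI cuts after the first base of each site, so after positions 73, 102.
ClaI sites (ATCGAT) start at positions 54, 61, 116.
ClaI cuts after base 2 of each site, so after positions 55, 62, 117.
Combined cut positions: 55, 62, 73, 102, 117.
Circular molecule, 5 cuts → 5 fragments:
  56–62 → 7 bp
  63–73 → 11 bp
  74–102 → 29 bp
  103–117 → 15 bp
  118–176 then 1–55 → 59 + 55 = 114 bp
Sorted largest to smallest: 114, 29, 15, 11, 7 bp.

114, 29, 15, 11, 7 bp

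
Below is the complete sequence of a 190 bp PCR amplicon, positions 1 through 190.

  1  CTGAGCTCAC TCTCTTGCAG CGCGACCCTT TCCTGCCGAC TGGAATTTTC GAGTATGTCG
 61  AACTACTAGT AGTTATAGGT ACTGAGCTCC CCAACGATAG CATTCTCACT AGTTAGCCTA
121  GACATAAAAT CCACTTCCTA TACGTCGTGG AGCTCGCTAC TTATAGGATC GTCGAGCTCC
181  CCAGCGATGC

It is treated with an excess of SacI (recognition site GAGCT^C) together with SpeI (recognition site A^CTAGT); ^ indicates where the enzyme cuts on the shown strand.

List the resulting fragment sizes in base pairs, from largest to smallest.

58, 46, 24, 23, 20, 12, 7 bp

SacI sites (GAGCTC) start at positions 3, 84, 150, 174.
SacI cuts after base 5 of each site (before the last base), so after positions 7, 88, 154, 178.
SpeI sites (ACTAGT) start at positions 65, 108.
SpeI cuts after the first base of each site, so after positions 65, 108.
Combined cut positions: 7, 65, 88, 108, 154, 178.
Linear molecule, 6 cuts → 7 fragments:
  1–7 → 7 bp
  8–65 → 58 bp
  66–88 → 23 bp
  89–108 → 20 bp
  109–154 → 46 bp
  155–178 → 24 bp
  179–190 → 12 bp
Sorted largest to smallest: 58, 46, 24, 23, 20, 12, 7 bp.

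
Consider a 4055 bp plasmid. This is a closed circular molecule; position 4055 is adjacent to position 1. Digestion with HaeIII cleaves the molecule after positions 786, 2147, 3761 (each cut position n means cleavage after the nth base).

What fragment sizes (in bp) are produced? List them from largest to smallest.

1614, 1361, 1080 bp

Circular molecule, 3 cuts → 3 fragments:
  2147 − 786 = 1361 bp
  3761 − 2147 = 1614 bp
  wrap: 4055 − 3761 + 786 = 1080 bp
Sorted largest to smallest: 1614, 1361, 1080 bp.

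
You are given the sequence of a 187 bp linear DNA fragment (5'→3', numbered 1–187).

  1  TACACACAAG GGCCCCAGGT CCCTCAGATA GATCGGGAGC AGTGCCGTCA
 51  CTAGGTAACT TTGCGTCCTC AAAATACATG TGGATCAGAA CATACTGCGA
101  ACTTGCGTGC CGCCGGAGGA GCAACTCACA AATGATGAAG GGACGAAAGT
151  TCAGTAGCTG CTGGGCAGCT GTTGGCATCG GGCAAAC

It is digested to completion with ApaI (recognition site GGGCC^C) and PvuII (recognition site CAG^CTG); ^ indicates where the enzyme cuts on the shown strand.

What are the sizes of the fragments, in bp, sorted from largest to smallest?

154, 19, 14 bp

The ApaI site (GGGCCC) starts at position 10.
ApaI cuts after base 5 of each site (before the last base), so after position 14.
The PvuII site (CAGCTG) starts at position 166.
PvuII cuts after base 3 of each site, so after position 168.
Combined cut positions: 14, 168.
Linear molecule, 2 cuts → 3 fragments:
  1–14 → 14 bp
  15–168 → 154 bp
  169–187 → 19 bp
Sorted largest to smallest: 154, 19, 14 bp.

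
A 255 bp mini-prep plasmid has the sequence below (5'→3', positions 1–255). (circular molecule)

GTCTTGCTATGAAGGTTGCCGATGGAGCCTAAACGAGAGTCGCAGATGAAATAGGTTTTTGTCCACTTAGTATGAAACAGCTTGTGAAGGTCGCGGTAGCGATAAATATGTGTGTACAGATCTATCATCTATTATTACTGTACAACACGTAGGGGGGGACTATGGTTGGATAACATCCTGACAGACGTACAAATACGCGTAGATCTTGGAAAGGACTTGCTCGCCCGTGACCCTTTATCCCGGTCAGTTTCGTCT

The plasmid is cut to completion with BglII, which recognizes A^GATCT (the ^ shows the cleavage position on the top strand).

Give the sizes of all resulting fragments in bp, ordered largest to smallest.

BglII sites (AGATCT) start at positions 118, 201.
BglII cuts after the first base of each site, so after positions 118, 201.
Circular molecule, 2 cuts → 2 fragments:
  119–201 → 83 bp
  202–255 then 1–118 → 54 + 118 = 172 bp
Sorted largest to smallest: 172, 83 bp.

172, 83 bp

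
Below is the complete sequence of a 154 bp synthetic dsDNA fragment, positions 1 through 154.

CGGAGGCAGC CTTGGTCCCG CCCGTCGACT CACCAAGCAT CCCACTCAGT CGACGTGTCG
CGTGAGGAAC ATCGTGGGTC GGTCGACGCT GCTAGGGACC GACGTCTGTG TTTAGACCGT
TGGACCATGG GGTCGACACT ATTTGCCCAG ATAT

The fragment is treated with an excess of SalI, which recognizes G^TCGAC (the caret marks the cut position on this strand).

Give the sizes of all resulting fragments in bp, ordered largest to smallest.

SalI sites (GTCGAC) start at positions 24, 49, 82, 132.
SalI cuts after the first base of each site, so after positions 24, 49, 82, 132.
Linear molecule, 4 cuts → 5 fragments:
  1–24 → 24 bp
  25–49 → 25 bp
  50–82 → 33 bp
  83–132 → 50 bp
  133–154 → 22 bp
Sorted largest to smallest: 50, 33, 25, 24, 22 bp.

50, 33, 25, 24, 22 bp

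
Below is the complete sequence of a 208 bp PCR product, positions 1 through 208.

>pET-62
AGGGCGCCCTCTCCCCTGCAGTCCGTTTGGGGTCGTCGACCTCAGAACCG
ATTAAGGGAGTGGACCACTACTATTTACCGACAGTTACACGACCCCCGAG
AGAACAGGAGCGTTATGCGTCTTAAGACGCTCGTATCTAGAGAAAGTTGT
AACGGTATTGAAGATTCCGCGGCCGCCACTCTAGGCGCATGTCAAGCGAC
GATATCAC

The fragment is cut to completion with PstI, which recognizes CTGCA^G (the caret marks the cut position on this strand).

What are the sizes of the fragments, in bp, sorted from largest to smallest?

The PstI site (CTGCAG) starts at position 16.
PstI cuts after base 5 of each site (before the last base), so after position 20.
Linear molecule, 1 cut → 2 fragments:
  1–20 → 20 bp
  21–208 → 188 bp
Sorted largest to smallest: 188, 20 bp.

188, 20 bp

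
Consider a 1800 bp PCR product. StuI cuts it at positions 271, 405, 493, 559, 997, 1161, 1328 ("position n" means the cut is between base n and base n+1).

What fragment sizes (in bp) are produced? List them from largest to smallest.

472, 438, 271, 167, 164, 134, 88, 66 bp

Linear molecule, 7 cuts → 8 fragments:
  271 − 0 = 271 bp
  405 − 271 = 134 bp
  493 − 405 = 88 bp
  559 − 493 = 66 bp
  997 − 559 = 438 bp
  1161 − 997 = 164 bp
  1328 − 1161 = 167 bp
  1800 − 1328 = 472 bp
Sorted largest to smallest: 472, 438, 271, 167, 164, 134, 88, 66 bp.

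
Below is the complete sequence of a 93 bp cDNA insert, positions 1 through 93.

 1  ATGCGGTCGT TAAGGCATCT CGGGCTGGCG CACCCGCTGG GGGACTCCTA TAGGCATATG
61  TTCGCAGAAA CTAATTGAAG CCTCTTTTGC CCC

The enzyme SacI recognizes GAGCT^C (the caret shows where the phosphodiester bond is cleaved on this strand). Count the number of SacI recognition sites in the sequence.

0

No occurrence of GAGCTC is present in the sequence.
SacI does not cut: 0 sites.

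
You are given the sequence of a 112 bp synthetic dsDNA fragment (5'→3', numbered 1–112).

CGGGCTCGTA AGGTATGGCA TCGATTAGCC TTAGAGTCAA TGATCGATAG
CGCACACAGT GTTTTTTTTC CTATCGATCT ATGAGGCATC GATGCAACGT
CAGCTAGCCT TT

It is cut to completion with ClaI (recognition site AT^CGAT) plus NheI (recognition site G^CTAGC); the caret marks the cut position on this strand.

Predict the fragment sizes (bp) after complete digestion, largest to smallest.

30, 23, 21, 15, 14, 9 bp

ClaI sites (ATCGAT) start at positions 20, 43, 73, 88.
ClaI cuts after base 2 of each site, so after positions 21, 44, 74, 89.
The NheI site (GCTAGC) starts at position 103.
NheI cuts after the first base of each site, so after position 103.
Combined cut positions: 21, 44, 74, 89, 103.
Linear molecule, 5 cuts → 6 fragments:
  1–21 → 21 bp
  22–44 → 23 bp
  45–74 → 30 bp
  75–89 → 15 bp
  90–103 → 14 bp
  104–112 → 9 bp
Sorted largest to smallest: 30, 23, 21, 15, 14, 9 bp.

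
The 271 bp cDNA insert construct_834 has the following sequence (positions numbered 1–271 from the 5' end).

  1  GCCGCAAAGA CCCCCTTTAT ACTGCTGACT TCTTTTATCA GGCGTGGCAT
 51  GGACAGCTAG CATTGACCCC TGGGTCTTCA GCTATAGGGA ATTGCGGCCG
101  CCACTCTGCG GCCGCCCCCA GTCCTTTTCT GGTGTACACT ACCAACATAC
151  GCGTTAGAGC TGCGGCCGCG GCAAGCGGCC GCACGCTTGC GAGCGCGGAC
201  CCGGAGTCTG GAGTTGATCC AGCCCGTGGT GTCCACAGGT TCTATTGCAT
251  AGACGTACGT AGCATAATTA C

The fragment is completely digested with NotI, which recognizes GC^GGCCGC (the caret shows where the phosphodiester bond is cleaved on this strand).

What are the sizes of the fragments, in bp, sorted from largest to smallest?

NotI sites (GCGGCCGC) start at positions 94, 108, 162, 175.
NotI cuts after base 2 of each site, so after positions 95, 109, 163, 176.
Linear molecule, 4 cuts → 5 fragments:
  1–95 → 95 bp
  96–109 → 14 bp
  110–163 → 54 bp
  164–176 → 13 bp
  177–271 → 95 bp
Sorted largest to smallest: 95, 95, 54, 14, 13 bp.

95, 95, 54, 14, 13 bp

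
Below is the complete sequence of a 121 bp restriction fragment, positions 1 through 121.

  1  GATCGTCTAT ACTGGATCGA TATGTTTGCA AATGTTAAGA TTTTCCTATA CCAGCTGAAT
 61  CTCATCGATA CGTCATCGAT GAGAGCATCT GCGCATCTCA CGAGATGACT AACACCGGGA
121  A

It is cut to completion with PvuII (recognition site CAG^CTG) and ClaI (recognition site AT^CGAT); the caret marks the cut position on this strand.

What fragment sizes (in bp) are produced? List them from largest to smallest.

45, 37, 17, 11, 11 bp

The PvuII site (CAGCTG) starts at position 52.
PvuII cuts after base 3 of each site, so after position 54.
ClaI sites (ATCGAT) start at positions 16, 64, 75.
ClaI cuts after base 2 of each site, so after positions 17, 65, 76.
Combined cut positions: 17, 54, 65, 76.
Linear molecule, 4 cuts → 5 fragments:
  1–17 → 17 bp
  18–54 → 37 bp
  55–65 → 11 bp
  66–76 → 11 bp
  77–121 → 45 bp
Sorted largest to smallest: 45, 37, 17, 11, 11 bp.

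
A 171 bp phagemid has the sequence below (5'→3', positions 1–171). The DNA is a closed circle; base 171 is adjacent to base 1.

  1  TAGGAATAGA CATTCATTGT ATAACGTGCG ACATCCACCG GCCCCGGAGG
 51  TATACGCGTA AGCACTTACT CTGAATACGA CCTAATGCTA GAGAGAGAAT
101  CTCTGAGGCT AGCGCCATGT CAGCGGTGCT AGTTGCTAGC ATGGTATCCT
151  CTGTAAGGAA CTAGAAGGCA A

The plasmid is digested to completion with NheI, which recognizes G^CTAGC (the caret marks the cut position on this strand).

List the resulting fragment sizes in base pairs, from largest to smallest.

NheI sites (GCTAGC) start at positions 108, 135.
NheI cuts after the first base of each site, so after positions 108, 135.
Circular molecule, 2 cuts → 2 fragments:
  109–135 → 27 bp
  136–171 then 1–108 → 36 + 108 = 144 bp
Sorted largest to smallest: 144, 27 bp.

144, 27 bp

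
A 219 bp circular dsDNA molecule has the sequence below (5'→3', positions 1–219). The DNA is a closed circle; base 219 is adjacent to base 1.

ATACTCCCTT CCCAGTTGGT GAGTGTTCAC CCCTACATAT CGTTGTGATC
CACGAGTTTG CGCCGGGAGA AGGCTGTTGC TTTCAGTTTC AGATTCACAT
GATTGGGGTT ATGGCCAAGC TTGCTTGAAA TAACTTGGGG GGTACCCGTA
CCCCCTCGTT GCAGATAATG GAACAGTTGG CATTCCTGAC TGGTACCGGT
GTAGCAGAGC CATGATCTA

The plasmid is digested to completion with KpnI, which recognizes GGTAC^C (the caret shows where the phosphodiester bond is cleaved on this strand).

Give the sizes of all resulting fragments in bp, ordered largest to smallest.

KpnI sites (GGTACC) start at positions 141, 192.
KpnI cuts after base 5 of each site (before the last base), so after positions 145, 196.
Circular molecule, 2 cuts → 2 fragments:
  146–196 → 51 bp
  197–219 then 1–145 → 23 + 145 = 168 bp
Sorted largest to smallest: 168, 51 bp.

168, 51 bp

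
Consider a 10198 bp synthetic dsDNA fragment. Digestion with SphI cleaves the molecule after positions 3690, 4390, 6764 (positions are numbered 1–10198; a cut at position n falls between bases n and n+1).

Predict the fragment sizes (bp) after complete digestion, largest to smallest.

Linear molecule, 3 cuts → 4 fragments:
  3690 − 0 = 3690 bp
  4390 − 3690 = 700 bp
  6764 − 4390 = 2374 bp
  10198 − 6764 = 3434 bp
Sorted largest to smallest: 3690, 3434, 2374, 700 bp.

3690, 3434, 2374, 700 bp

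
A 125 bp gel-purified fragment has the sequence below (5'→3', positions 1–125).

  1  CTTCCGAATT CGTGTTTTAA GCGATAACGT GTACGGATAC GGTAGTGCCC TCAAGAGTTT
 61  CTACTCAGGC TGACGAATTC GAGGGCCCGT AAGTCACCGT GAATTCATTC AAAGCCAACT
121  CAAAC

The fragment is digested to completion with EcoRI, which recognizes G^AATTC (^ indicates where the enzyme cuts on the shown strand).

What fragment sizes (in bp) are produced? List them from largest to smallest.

69, 26, 24, 6 bp

EcoRI sites (GAATTC) start at positions 6, 75, 101.
EcoRI cuts after the first base of each site, so after positions 6, 75, 101.
Linear molecule, 3 cuts → 4 fragments:
  1–6 → 6 bp
  7–75 → 69 bp
  76–101 → 26 bp
  102–125 → 24 bp
Sorted largest to smallest: 69, 26, 24, 6 bp.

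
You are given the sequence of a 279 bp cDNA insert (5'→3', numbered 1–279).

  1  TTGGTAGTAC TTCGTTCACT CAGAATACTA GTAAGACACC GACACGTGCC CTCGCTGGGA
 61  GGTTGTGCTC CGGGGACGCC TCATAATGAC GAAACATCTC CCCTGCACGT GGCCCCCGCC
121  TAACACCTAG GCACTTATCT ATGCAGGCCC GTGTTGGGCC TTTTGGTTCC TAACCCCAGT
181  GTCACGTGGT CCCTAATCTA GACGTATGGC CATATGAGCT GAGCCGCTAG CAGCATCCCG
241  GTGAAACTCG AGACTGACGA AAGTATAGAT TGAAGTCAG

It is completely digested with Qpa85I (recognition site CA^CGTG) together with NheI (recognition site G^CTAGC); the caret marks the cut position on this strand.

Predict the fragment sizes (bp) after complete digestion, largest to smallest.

Qpa85I sites (CACGTG) start at positions 43, 106, 183.
Qpa85I cuts after base 2 of each site, so after positions 44, 107, 184.
The NheI site (GCTAGC) starts at position 226.
NheI cuts after the first base of each site, so after position 226.
Combined cut positions: 44, 107, 184, 226.
Linear molecule, 4 cuts → 5 fragments:
  1–44 → 44 bp
  45–107 → 63 bp
  108–184 → 77 bp
  185–226 → 42 bp
  227–279 → 53 bp
Sorted largest to smallest: 77, 63, 53, 44, 42 bp.

77, 63, 53, 44, 42 bp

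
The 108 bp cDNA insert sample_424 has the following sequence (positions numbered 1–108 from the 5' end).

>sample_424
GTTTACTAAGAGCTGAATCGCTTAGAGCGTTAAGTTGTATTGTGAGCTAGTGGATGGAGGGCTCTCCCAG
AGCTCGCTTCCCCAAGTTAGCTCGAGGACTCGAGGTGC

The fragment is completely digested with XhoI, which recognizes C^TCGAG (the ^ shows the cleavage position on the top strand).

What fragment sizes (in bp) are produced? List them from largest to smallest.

XhoI sites (CTCGAG) start at positions 91, 99.
XhoI cuts after the first base of each site, so after positions 91, 99.
Linear molecule, 2 cuts → 3 fragments:
  1–91 → 91 bp
  92–99 → 8 bp
  100–108 → 9 bp
Sorted largest to smallest: 91, 9, 8 bp.

91, 9, 8 bp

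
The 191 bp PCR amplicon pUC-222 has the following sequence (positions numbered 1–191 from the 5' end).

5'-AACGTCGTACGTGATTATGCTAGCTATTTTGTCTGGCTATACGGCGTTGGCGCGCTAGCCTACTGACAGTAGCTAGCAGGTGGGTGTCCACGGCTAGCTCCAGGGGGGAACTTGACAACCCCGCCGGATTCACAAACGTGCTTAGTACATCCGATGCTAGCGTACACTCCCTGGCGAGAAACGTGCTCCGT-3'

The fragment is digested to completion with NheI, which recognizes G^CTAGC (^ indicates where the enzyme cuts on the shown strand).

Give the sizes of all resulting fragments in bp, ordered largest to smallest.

63, 35, 35, 21, 19, 18 bp

NheI sites (GCTAGC) start at positions 19, 54, 72, 93, 156.
NheI cuts after the first base of each site, so after positions 19, 54, 72, 93, 156.
Linear molecule, 5 cuts → 6 fragments:
  1–19 → 19 bp
  20–54 → 35 bp
  55–72 → 18 bp
  73–93 → 21 bp
  94–156 → 63 bp
  157–191 → 35 bp
Sorted largest to smallest: 63, 35, 35, 21, 19, 18 bp.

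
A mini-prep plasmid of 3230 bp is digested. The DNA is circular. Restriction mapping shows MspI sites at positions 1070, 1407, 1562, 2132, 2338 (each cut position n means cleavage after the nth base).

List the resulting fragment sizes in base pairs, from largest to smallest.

Circular molecule, 5 cuts → 5 fragments:
  1407 − 1070 = 337 bp
  1562 − 1407 = 155 bp
  2132 − 1562 = 570 bp
  2338 − 2132 = 206 bp
  wrap: 3230 − 2338 + 1070 = 1962 bp
Sorted largest to smallest: 1962, 570, 337, 206, 155 bp.

1962, 570, 337, 206, 155 bp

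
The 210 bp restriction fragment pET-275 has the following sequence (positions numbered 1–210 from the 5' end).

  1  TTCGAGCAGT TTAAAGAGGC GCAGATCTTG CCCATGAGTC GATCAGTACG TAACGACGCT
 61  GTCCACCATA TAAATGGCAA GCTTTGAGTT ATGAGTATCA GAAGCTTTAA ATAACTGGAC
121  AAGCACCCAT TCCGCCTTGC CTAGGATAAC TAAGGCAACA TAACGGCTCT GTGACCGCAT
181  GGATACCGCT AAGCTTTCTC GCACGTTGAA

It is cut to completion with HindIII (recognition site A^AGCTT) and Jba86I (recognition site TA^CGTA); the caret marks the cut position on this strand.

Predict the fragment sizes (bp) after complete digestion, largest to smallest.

89, 48, 31, 23, 19 bp

HindIII sites (AAGCTT) start at positions 79, 102, 191.
HindIII cuts after the first base of each site, so after positions 79, 102, 191.
The Jba86I site (TACGTA) starts at position 47.
Jba86I cuts after base 2 of each site, so after position 48.
Combined cut positions: 48, 79, 102, 191.
Linear molecule, 4 cuts → 5 fragments:
  1–48 → 48 bp
  49–79 → 31 bp
  80–102 → 23 bp
  103–191 → 89 bp
  192–210 → 19 bp
Sorted largest to smallest: 89, 48, 31, 23, 19 bp.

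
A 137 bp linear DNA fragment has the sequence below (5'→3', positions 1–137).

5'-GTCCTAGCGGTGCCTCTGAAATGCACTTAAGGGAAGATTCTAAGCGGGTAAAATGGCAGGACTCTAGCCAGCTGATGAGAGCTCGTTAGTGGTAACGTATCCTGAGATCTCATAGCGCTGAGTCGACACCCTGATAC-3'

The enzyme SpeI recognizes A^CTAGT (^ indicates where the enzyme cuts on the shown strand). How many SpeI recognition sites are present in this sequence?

0

No occurrence of ACTAGT is present in the sequence.
SpeI does not cut: 0 sites.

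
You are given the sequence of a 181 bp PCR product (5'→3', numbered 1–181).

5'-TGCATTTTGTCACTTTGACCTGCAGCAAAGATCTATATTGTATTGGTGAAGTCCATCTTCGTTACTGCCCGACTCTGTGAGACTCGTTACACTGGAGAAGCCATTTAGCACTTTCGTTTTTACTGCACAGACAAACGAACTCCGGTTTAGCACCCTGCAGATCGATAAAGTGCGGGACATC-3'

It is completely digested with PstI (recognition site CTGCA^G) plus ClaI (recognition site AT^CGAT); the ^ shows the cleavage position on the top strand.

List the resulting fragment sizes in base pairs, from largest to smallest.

135, 24, 19, 3 bp

PstI sites (CTGCAG) start at positions 20, 155.
PstI cuts after base 5 of each site (before the last base), so after positions 24, 159.
The ClaI site (ATCGAT) starts at position 161.
ClaI cuts after base 2 of each site, so after position 162.
Combined cut positions: 24, 159, 162.
Linear molecule, 3 cuts → 4 fragments:
  1–24 → 24 bp
  25–159 → 135 bp
  160–162 → 3 bp
  163–181 → 19 bp
Sorted largest to smallest: 135, 24, 19, 3 bp.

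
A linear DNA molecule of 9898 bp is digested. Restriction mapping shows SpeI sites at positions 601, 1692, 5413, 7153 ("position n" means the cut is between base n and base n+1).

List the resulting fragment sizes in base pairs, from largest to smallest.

Linear molecule, 4 cuts → 5 fragments:
  601 − 0 = 601 bp
  1692 − 601 = 1091 bp
  5413 − 1692 = 3721 bp
  7153 − 5413 = 1740 bp
  9898 − 7153 = 2745 bp
Sorted largest to smallest: 3721, 2745, 1740, 1091, 601 bp.

3721, 2745, 1740, 1091, 601 bp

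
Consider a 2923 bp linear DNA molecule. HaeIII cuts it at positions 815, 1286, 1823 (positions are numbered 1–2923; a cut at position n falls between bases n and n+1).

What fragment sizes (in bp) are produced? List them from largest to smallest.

Linear molecule, 3 cuts → 4 fragments:
  815 − 0 = 815 bp
  1286 − 815 = 471 bp
  1823 − 1286 = 537 bp
  2923 − 1823 = 1100 bp
Sorted largest to smallest: 1100, 815, 537, 471 bp.

1100, 815, 537, 471 bp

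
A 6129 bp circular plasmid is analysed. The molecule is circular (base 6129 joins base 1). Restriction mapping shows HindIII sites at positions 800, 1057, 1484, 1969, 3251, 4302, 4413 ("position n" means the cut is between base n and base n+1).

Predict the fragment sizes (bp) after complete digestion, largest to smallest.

2516, 1282, 1051, 485, 427, 257, 111 bp

Circular molecule, 7 cuts → 7 fragments:
  1057 − 800 = 257 bp
  1484 − 1057 = 427 bp
  1969 − 1484 = 485 bp
  3251 − 1969 = 1282 bp
  4302 − 3251 = 1051 bp
  4413 − 4302 = 111 bp
  wrap: 6129 − 4413 + 800 = 2516 bp
Sorted largest to smallest: 2516, 1282, 1051, 485, 427, 257, 111 bp.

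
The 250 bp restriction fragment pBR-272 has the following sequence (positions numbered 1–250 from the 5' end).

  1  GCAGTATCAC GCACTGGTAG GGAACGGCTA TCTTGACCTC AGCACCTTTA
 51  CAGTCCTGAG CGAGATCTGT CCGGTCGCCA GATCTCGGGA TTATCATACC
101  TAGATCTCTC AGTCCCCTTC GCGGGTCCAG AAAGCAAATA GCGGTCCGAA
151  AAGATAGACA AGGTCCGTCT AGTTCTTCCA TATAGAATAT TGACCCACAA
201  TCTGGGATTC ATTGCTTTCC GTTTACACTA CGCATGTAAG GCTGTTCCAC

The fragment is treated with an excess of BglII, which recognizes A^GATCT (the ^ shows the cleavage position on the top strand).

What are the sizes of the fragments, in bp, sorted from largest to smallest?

BglII sites (AGATCT) start at positions 63, 80, 102.
BglII cuts after the first base of each site, so after positions 63, 80, 102.
Linear molecule, 3 cuts → 4 fragments:
  1–63 → 63 bp
  64–80 → 17 bp
  81–102 → 22 bp
  103–250 → 148 bp
Sorted largest to smallest: 148, 63, 22, 17 bp.

148, 63, 22, 17 bp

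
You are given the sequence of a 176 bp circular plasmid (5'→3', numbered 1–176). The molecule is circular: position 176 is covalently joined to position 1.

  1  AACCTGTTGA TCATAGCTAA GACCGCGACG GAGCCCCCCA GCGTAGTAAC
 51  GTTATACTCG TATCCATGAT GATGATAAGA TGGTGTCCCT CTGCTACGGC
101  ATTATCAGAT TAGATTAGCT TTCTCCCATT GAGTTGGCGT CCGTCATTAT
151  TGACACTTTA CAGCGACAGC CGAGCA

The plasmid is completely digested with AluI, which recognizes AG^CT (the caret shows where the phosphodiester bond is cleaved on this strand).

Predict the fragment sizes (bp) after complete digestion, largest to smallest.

102, 74 bp

AluI sites (AGCT) start at positions 15, 117.
AluI cuts after base 2 of each site, so after positions 16, 118.
Circular molecule, 2 cuts → 2 fragments:
  17–118 → 102 bp
  119–176 then 1–16 → 58 + 16 = 74 bp
Sorted largest to smallest: 102, 74 bp.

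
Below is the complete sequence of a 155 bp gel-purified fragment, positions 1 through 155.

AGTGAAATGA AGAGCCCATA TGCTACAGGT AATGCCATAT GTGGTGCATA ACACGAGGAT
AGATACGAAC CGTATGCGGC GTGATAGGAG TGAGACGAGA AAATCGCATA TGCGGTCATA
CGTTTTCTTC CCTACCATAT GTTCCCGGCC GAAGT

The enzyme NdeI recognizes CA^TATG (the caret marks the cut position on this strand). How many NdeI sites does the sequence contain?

4

CATATG occurs starting at positions 17, 36, 107, 136.
NdeI cuts at 4 sites.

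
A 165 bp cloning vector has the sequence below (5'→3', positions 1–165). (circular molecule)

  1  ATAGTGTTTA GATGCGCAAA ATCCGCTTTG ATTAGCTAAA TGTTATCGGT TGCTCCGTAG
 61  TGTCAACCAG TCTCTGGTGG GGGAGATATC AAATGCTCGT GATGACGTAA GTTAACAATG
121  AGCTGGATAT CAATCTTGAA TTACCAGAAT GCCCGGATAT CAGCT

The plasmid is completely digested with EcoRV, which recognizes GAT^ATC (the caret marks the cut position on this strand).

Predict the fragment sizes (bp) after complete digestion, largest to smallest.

94, 41, 30 bp

EcoRV sites (GATATC) start at positions 85, 126, 156.
EcoRV cuts after base 3 of each site, so after positions 87, 128, 158.
Circular molecule, 3 cuts → 3 fragments:
  88–128 → 41 bp
  129–158 → 30 bp
  159–165 then 1–87 → 7 + 87 = 94 bp
Sorted largest to smallest: 94, 41, 30 bp.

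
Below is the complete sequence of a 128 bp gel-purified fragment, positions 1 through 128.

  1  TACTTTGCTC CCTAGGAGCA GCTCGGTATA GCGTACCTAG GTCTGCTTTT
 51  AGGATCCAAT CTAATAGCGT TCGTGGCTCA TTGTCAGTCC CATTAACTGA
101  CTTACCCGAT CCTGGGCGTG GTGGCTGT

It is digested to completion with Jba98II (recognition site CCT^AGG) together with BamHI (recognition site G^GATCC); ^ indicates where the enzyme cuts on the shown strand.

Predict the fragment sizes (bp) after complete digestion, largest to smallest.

Jba98II sites (CCTAGG) start at positions 11, 36.
Jba98II cuts after base 3 of each site, so after positions 13, 38.
The BamHI site (GGATCC) starts at position 52.
BamHI cuts after the first base of each site, so after position 52.
Combined cut positions: 13, 38, 52.
Linear molecule, 3 cuts → 4 fragments:
  1–13 → 13 bp
  14–38 → 25 bp
  39–52 → 14 bp
  53–128 → 76 bp
Sorted largest to smallest: 76, 25, 14, 13 bp.

76, 25, 14, 13 bp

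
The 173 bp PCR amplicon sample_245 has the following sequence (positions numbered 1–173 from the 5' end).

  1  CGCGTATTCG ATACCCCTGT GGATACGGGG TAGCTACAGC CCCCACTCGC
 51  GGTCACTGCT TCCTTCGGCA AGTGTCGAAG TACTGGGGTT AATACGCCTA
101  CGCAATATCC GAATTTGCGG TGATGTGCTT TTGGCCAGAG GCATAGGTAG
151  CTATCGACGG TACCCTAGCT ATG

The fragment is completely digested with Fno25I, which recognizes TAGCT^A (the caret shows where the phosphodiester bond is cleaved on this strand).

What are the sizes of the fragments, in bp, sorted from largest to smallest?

117, 35, 18, 3 bp

Fno25I sites (TAGCTA) start at positions 31, 148, 166.
Fno25I cuts after base 5 of each site (before the last base), so after positions 35, 152, 170.
Linear molecule, 3 cuts → 4 fragments:
  1–35 → 35 bp
  36–152 → 117 bp
  153–170 → 18 bp
  171–173 → 3 bp
Sorted largest to smallest: 117, 35, 18, 3 bp.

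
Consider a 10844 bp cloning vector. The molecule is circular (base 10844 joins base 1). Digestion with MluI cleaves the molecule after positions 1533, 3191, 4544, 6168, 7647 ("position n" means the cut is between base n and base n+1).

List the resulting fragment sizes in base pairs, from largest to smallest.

4730, 1658, 1624, 1479, 1353 bp

Circular molecule, 5 cuts → 5 fragments:
  3191 − 1533 = 1658 bp
  4544 − 3191 = 1353 bp
  6168 − 4544 = 1624 bp
  7647 − 6168 = 1479 bp
  wrap: 10844 − 7647 + 1533 = 4730 bp
Sorted largest to smallest: 4730, 1658, 1624, 1479, 1353 bp.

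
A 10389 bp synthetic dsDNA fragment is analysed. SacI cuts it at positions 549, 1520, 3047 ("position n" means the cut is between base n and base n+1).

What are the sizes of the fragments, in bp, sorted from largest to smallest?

Linear molecule, 3 cuts → 4 fragments:
  549 − 0 = 549 bp
  1520 − 549 = 971 bp
  3047 − 1520 = 1527 bp
  10389 − 3047 = 7342 bp
Sorted largest to smallest: 7342, 1527, 971, 549 bp.

7342, 1527, 971, 549 bp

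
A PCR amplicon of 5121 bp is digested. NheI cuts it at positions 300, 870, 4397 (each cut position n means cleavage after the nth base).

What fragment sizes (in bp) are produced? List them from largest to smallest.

Linear molecule, 3 cuts → 4 fragments:
  300 − 0 = 300 bp
  870 − 300 = 570 bp
  4397 − 870 = 3527 bp
  5121 − 4397 = 724 bp
Sorted largest to smallest: 3527, 724, 570, 300 bp.

3527, 724, 570, 300 bp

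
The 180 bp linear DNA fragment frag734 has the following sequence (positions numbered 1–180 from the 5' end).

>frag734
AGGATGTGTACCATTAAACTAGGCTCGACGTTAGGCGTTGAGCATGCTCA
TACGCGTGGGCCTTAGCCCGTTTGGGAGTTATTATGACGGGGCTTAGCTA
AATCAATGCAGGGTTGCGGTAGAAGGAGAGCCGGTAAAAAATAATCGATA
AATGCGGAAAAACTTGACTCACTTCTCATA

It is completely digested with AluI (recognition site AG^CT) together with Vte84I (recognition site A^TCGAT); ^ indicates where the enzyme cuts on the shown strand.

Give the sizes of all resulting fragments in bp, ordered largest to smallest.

97, 47, 36 bp

The AluI site (AGCT) starts at position 96.
AluI cuts after base 2 of each site, so after position 97.
The Vte84I site (ATCGAT) starts at position 144.
Vte84I cuts after the first base of each site, so after position 144.
Combined cut positions: 97, 144.
Linear molecule, 2 cuts → 3 fragments:
  1–97 → 97 bp
  98–144 → 47 bp
  145–180 → 36 bp
Sorted largest to smallest: 97, 47, 36 bp.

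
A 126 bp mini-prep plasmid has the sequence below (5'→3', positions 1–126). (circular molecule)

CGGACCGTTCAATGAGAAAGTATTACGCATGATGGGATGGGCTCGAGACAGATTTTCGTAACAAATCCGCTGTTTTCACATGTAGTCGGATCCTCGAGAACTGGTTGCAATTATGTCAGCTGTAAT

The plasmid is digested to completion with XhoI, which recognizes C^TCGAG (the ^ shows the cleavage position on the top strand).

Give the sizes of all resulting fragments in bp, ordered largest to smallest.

75, 51 bp

XhoI sites (CTCGAG) start at positions 42, 93.
XhoI cuts after the first base of each site, so after positions 42, 93.
Circular molecule, 2 cuts → 2 fragments:
  43–93 → 51 bp
  94–126 then 1–42 → 33 + 42 = 75 bp
Sorted largest to smallest: 75, 51 bp.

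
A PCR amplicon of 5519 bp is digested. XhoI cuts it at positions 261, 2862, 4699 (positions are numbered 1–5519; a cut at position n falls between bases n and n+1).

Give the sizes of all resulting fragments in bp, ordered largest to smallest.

2601, 1837, 820, 261 bp

Linear molecule, 3 cuts → 4 fragments:
  261 − 0 = 261 bp
  2862 − 261 = 2601 bp
  4699 − 2862 = 1837 bp
  5519 − 4699 = 820 bp
Sorted largest to smallest: 2601, 1837, 820, 261 bp.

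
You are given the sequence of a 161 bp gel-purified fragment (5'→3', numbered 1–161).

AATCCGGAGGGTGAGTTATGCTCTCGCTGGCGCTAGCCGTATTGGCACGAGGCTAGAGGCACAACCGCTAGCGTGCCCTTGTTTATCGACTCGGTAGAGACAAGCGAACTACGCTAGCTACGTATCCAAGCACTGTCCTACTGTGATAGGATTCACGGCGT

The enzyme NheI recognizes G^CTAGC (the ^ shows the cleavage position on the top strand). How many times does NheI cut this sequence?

3

GCTAGC occurs starting at positions 32, 67, 113.
NheI cuts at 3 sites.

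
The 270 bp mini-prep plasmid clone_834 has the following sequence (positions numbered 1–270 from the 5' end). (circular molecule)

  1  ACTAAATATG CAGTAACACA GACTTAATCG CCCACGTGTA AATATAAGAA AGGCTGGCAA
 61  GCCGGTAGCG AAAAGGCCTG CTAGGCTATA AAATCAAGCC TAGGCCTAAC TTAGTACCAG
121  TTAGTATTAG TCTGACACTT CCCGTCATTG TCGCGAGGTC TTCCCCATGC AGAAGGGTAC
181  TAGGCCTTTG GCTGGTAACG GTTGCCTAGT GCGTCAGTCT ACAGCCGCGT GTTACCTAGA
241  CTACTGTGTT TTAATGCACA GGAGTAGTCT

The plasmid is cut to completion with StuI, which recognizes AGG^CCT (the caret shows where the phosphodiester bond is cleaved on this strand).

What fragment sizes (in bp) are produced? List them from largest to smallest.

162, 80, 28 bp

StuI sites (AGGCCT) start at positions 74, 102, 182.
StuI cuts after base 3 of each site, so after positions 76, 104, 184.
Circular molecule, 3 cuts → 3 fragments:
  77–104 → 28 bp
  105–184 → 80 bp
  185–270 then 1–76 → 86 + 76 = 162 bp
Sorted largest to smallest: 162, 80, 28 bp.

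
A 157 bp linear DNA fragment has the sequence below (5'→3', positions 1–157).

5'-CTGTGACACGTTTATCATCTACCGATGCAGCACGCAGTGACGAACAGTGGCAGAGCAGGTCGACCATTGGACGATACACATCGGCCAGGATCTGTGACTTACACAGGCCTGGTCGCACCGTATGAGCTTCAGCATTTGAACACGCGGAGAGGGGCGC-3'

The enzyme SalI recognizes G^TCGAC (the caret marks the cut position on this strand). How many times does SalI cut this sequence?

1

GTCGAC occurs starting at position 59.
SalI cuts at 1 site.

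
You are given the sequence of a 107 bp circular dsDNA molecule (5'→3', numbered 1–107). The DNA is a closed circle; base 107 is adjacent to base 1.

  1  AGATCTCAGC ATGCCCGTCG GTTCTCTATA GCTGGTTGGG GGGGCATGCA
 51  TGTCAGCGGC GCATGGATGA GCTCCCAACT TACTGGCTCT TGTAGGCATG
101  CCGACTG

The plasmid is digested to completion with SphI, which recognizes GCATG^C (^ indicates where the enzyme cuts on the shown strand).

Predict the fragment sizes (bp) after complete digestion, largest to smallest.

SphI sites (GCATGC) start at positions 9, 44, 96.
SphI cuts after base 5 of each site (before the last base), so after positions 13, 48, 100.
Circular molecule, 3 cuts → 3 fragments:
  14–48 → 35 bp
  49–100 → 52 bp
  101–107 then 1–13 → 7 + 13 = 20 bp
Sorted largest to smallest: 52, 35, 20 bp.

52, 35, 20 bp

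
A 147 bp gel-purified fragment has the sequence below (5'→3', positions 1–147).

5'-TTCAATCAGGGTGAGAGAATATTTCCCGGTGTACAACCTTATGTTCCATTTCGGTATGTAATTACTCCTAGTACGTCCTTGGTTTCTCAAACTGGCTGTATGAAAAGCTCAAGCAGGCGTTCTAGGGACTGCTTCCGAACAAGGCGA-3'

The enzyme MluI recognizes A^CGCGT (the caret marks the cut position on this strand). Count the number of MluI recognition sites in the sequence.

No occurrence of ACGCGT is present in the sequence.
MluI does not cut: 0 sites.

0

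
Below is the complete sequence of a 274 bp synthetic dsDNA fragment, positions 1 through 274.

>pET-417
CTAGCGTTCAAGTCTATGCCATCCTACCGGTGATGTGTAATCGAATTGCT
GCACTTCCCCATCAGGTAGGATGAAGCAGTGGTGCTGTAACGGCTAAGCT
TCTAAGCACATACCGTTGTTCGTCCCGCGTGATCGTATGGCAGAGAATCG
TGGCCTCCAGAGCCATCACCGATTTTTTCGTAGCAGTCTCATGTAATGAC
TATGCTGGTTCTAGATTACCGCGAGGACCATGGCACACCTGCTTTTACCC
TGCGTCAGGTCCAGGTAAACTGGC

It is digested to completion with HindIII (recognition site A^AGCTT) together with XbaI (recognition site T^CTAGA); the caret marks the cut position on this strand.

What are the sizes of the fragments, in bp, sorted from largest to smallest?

114, 96, 64 bp

The HindIII site (AAGCTT) starts at position 96.
HindIII cuts after the first base of each site, so after position 96.
The XbaI site (TCTAGA) starts at position 210.
XbaI cuts after the first base of each site, so after position 210.
Combined cut positions: 96, 210.
Linear molecule, 2 cuts → 3 fragments:
  1–96 → 96 bp
  97–210 → 114 bp
  211–274 → 64 bp
Sorted largest to smallest: 114, 96, 64 bp.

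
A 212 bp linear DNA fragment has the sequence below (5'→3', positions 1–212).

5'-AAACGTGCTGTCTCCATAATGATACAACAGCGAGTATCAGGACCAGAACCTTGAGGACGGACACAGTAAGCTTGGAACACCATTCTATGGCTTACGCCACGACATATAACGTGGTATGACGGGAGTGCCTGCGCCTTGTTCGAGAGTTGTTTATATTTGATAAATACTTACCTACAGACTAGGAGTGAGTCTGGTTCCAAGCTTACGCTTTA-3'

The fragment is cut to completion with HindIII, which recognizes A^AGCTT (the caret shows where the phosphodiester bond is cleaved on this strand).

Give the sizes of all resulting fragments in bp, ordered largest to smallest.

HindIII sites (AAGCTT) start at positions 68, 199.
HindIII cuts after the first base of each site, so after positions 68, 199.
Linear molecule, 2 cuts → 3 fragments:
  1–68 → 68 bp
  69–199 → 131 bp
  200–212 → 13 bp
Sorted largest to smallest: 131, 68, 13 bp.

131, 68, 13 bp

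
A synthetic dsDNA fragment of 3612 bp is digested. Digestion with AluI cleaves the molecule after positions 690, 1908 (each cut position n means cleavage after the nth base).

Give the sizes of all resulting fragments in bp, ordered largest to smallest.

Linear molecule, 2 cuts → 3 fragments:
  690 − 0 = 690 bp
  1908 − 690 = 1218 bp
  3612 − 1908 = 1704 bp
Sorted largest to smallest: 1704, 1218, 690 bp.

1704, 1218, 690 bp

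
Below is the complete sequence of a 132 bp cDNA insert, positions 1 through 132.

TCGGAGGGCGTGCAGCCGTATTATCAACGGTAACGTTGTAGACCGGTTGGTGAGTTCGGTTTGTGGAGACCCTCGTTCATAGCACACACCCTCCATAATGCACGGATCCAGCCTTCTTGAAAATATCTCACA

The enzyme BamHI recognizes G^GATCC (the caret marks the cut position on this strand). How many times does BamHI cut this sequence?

GGATCC occurs starting at position 104.
BamHI cuts at 1 site.

1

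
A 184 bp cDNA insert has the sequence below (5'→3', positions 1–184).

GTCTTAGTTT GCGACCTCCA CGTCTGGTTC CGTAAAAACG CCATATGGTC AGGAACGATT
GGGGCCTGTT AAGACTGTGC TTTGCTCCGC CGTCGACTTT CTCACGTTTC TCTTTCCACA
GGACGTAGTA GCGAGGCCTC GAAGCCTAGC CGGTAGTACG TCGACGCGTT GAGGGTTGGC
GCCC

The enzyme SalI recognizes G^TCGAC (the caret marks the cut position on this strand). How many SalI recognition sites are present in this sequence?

GTCGAC occurs starting at positions 92, 160.
SalI cuts at 2 sites.

2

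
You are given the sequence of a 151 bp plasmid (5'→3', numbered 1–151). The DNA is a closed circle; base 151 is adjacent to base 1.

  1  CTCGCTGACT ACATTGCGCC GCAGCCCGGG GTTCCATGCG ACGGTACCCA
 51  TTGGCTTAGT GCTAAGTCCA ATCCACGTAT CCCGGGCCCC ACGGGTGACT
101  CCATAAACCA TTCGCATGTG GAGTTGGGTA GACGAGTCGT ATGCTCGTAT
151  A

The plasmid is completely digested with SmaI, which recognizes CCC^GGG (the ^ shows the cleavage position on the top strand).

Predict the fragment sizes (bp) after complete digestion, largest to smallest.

95, 56 bp

SmaI sites (CCCGGG) start at positions 25, 81.
SmaI cuts after base 3 of each site, so after positions 27, 83.
Circular molecule, 2 cuts → 2 fragments:
  28–83 → 56 bp
  84–151 then 1–27 → 68 + 27 = 95 bp
Sorted largest to smallest: 95, 56 bp.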